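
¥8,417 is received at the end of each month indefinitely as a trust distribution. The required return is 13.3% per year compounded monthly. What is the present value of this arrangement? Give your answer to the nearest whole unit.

Periodic rate r = 0.133/12 per month.
Level perpetuity: PV = PMT / r = 8,417 / (0.133/12) = ¥759,429.

¥759,429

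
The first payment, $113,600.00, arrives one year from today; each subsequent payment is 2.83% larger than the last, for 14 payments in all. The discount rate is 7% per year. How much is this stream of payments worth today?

Periodic rate r = 0.07 per year.
Growing ordinary annuity: PV = PMT₁ × [1 − ((1+g)/(1+r))^n] / (r − g) = 113,600 × [1 − ((1+0.0283)/(1+r))^14] / (r − 0.0283) = $1,162,702.28.

$1,162,702.28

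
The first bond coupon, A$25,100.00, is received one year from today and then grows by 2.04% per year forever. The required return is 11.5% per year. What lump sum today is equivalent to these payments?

Periodic rate r = 0.115 per year.
Growing perpetuity (Gordon): PV = PMT₁ / (r − g) = 25,100 / (r − 0.0204) = A$265,327.70.

A$265,327.70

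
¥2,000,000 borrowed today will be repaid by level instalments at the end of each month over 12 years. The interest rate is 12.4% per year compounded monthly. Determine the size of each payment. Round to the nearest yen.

Level ordinary annuity; solve PV = PMT × [(1 − (1+r)^−n)/r] for PMT.
Periodic rate r = 0.124/12 per month; n is counted in months.
With n = 144: PMT = 2,000,000 / ([(1 − (1+r)^−n)/r]) = ¥26,755

¥26,755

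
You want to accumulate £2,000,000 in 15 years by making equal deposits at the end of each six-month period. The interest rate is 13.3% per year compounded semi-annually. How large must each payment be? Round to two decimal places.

Level ordinary annuity; solve FV = PMT × [((1+r)^n − 1)/r] for PMT.
Periodic rate r = 0.133/2 per half-year; n is counted in half-years.
With n = 30: PMT = 2,000,000 / ([((1+r)^n − 1)/r]) = £22,543.79

£22,543.79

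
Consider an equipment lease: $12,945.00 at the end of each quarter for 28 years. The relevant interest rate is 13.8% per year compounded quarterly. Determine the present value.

$366,813.75

This is an ordinary annuity: 112 payments of $12,945.00 at the end of each quarter.
Periodic rate r = 0.138/4 per quarter; n is counted in quarters.
PV = PMT × [(1 − (1+r)^−n)/r] = 12,945 × [1 − (1+r)^−112] / r = $366,813.75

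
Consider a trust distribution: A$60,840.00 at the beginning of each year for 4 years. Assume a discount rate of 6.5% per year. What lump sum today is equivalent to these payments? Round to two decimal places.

This is an annuity due: 4 payments of A$60,840.00 at the beginning of each year.
Periodic rate r = 0.065 per year.
PV = PMT × [(1 − (1+r)^−n)/r] × (1+r) = 60,840 × [1 − (1+r)^−4] / r × (1+r) = A$221,973.25

A$221,973.25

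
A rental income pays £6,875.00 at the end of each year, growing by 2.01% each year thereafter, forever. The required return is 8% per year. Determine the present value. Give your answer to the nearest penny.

Periodic rate r = 0.08 per year.
Growing perpetuity (Gordon): PV = PMT₁ / (r − g) = 6,875 / (r − 0.0201) = £114,774.62.

£114,774.62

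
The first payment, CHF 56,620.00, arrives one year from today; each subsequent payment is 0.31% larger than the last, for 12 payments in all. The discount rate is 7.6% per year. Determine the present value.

CHF 442,003.40

Periodic rate r = 0.076 per year.
Growing ordinary annuity: PV = PMT₁ × [1 − ((1+g)/(1+r))^n] / (r − g) = 56,620 × [1 − ((1+0.0031)/(1+r))^12] / (r − 0.0031) = CHF 442,003.40.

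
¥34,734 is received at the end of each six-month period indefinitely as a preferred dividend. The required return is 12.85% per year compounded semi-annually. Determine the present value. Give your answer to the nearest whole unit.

¥540,607

Periodic rate r = 0.1285/2 per half-year.
Level perpetuity: PV = PMT / r = 34,734 / (0.1285/2) = ¥540,607.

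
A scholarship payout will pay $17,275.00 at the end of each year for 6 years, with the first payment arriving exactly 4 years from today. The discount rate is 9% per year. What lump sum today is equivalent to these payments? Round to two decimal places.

$59,839.77

Ordinary annuity of 6 payments, first payment at period 4.
Periodic rate r = 0.09 per year.
The ordinary-annuity PV formula values the stream one period before the first payment (period 3); discount that back 3 periods:
PV₀ = 17,275 × [1 − (1+r)^−6] / r × (1+r)^−3 = $59,839.77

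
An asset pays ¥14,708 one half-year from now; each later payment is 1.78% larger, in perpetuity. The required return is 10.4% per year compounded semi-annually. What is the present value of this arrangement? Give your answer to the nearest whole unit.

Periodic rate r = 0.104/2 per half-year.
Growing perpetuity (Gordon): PV = PMT₁ / (r − g) = 14,708 / (r − 0.0178) = ¥430,058.

¥430,058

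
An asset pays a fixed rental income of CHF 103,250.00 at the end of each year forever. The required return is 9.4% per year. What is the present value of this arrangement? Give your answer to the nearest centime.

CHF 1,098,404.26

Periodic rate r = 0.094 per year.
Level perpetuity: PV = PMT / r = 103,250 / (0.094) = CHF 1,098,404.26.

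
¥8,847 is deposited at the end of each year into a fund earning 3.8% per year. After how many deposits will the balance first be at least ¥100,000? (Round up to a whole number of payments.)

10 payments

Periodic rate r = 0.038 per year.
Ordinary annuity FV: 100,000 = 8,847 × [((1+r)^n − 1)/r].
(1+r)^n = 1 + 100,000 × r / 8,847, so n = ln(1 + 100,000·r/8,847) / ln(1+r) = 9.58.
Round up to a whole number of payments: n = 10.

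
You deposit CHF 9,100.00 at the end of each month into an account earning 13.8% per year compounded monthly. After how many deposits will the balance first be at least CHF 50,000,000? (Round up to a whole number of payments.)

364 payments

Periodic rate r = 0.138/12 per month; n is counted in months.
Ordinary annuity FV: 50,000,000 = 9,100 × [((1+r)^n − 1)/r].
(1+r)^n = 1 + 50,000,000 × r / 9,100, so n = ln(1 + 50,000,000·r/9,100) / ln(1+r) = 363.97.
Round up to a whole number of payments: n = 364.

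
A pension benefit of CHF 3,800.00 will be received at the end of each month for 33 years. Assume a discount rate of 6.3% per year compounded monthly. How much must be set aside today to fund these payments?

This is an ordinary annuity: 396 payments of CHF 3,800.00 at the end of each month.
Periodic rate r = 0.063/12 per month; n is counted in months.
PV = PMT × [(1 − (1+r)^−n)/r] = 3,800 × [1 − (1+r)^−396] / r = CHF 632,799.78

CHF 632,799.78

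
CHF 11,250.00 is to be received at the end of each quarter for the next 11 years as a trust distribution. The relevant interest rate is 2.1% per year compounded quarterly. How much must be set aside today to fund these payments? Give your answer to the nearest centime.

This is an ordinary annuity: 44 payments of CHF 11,250.00 at the end of each quarter.
Periodic rate r = 0.021/4 per quarter; n is counted in quarters.
PV = PMT × [(1 − (1+r)^−n)/r] = 11,250 × [1 − (1+r)^−44] / r = CHF 440,958.78

CHF 440,958.78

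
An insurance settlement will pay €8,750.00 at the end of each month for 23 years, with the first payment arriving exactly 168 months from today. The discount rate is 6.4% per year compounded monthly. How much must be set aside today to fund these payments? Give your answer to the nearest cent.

€519,409.80

Ordinary annuity of 276 payments, first payment at period 168.
Periodic rate r = 0.064/12 per month; n is counted in months.
The ordinary-annuity PV formula values the stream one period before the first payment (period 167); discount that back 167 periods:
PV₀ = 8,750 × [1 − (1+r)^−276] / r × (1+r)^−167 = €519,409.80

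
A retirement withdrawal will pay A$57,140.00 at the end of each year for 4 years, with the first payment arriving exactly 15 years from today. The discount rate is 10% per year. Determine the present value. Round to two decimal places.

Ordinary annuity of 4 payments, first payment at period 15.
Periodic rate r = 0.1 per year.
The ordinary-annuity PV formula values the stream one period before the first payment (period 14); discount that back 14 periods:
PV₀ = 57,140 × [1 − (1+r)^−4] / r × (1+r)^−14 = A$47,696.17

A$47,696.17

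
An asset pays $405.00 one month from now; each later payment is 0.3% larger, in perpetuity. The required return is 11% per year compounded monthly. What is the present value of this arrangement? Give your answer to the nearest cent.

$65,675.68

Periodic rate r = 0.11/12 per month.
Growing perpetuity (Gordon): PV = PMT₁ / (r − g) = 405 / (r − 0.003) = $65,675.68.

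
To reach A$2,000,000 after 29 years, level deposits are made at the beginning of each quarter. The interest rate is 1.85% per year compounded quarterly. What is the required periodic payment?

Level annuity due; solve FV = PMT × [((1+r)^n − 1)/r] × (1+r) for PMT.
Periodic rate r = 0.0185/4 per quarter; n is counted in quarters.
With n = 116: PMT = 2,000,000 / ([((1+r)^n − 1)/r] × (1+r)) = A$13,006.71

A$13,006.71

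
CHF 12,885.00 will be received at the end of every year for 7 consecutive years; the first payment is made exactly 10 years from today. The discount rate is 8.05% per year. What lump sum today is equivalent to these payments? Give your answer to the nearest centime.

Ordinary annuity of 7 payments, first payment at period 10.
Periodic rate r = 0.0805 per year.
The ordinary-annuity PV formula values the stream one period before the first payment (period 9); discount that back 9 periods:
PV₀ = 12,885 × [1 − (1+r)^−7] / r × (1+r)^−9 = CHF 33,362.16

CHF 33,362.16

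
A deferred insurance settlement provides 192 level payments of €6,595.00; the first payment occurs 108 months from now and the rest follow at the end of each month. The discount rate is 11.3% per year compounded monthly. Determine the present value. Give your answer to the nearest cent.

Ordinary annuity of 192 payments, first payment at period 108.
Periodic rate r = 0.113/12 per month; n is counted in months.
The ordinary-annuity PV formula values the stream one period before the first payment (period 107); discount that back 107 periods:
PV₀ = 6,595 × [1 − (1+r)^−192] / r × (1+r)^−107 = €214,421.65

€214,421.65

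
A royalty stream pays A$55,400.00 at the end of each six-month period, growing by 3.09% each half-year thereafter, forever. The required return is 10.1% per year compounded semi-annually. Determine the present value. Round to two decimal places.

Periodic rate r = 0.101/2 per half-year.
Growing perpetuity (Gordon): PV = PMT₁ / (r − g) = 55,400 / (r − 0.0309) = A$2,826,530.61.

A$2,826,530.61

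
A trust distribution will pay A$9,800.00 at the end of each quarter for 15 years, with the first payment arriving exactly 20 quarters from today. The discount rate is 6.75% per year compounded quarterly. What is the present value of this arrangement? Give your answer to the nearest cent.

Ordinary annuity of 60 payments, first payment at period 20.
Periodic rate r = 0.0675/4 per quarter; n is counted in quarters.
The ordinary-annuity PV formula values the stream one period before the first payment (period 19); discount that back 19 periods:
PV₀ = 9,800 × [1 − (1+r)^−60] / r × (1+r)^−19 = A$267,743.68

A$267,743.68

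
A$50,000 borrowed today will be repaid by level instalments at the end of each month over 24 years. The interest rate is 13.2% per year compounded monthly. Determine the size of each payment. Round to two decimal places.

Level ordinary annuity; solve PV = PMT × [(1 − (1+r)^−n)/r] for PMT.
Periodic rate r = 0.132/12 per month; n is counted in months.
With n = 288: PMT = 50,000 / ([(1 − (1+r)^−n)/r]) = A$574.61

A$574.61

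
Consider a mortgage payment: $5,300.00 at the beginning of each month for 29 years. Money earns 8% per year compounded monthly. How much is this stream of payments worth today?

This is an annuity due: 348 payments of $5,300.00 at the beginning of each month.
Periodic rate r = 0.08/12 per month; n is counted in months.
PV = PMT × [(1 − (1+r)^−n)/r] × (1+r) = 5,300 × [1 − (1+r)^−348] / r × (1+r) = $721,043.79

$721,043.79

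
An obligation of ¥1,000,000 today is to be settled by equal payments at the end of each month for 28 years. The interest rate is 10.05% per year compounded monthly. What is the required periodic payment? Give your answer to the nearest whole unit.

¥8,916

Level ordinary annuity; solve PV = PMT × [(1 − (1+r)^−n)/r] for PMT.
Periodic rate r = 0.1005/12 per month; n is counted in months.
With n = 336: PMT = 1,000,000 / ([(1 − (1+r)^−n)/r]) = ¥8,916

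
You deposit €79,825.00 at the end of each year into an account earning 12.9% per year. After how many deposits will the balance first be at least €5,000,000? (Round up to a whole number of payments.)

19 payments

Periodic rate r = 0.129 per year.
Ordinary annuity FV: 5,000,000 = 79,825 × [((1+r)^n − 1)/r].
(1+r)^n = 1 + 5,000,000 × r / 79,825, so n = ln(1 + 5,000,000·r/79,825) / ln(1+r) = 18.18.
Round up to a whole number of payments: n = 19.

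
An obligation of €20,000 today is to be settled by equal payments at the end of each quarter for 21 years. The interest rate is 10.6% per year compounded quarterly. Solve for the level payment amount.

€596.27

Level ordinary annuity; solve PV = PMT × [(1 − (1+r)^−n)/r] for PMT.
Periodic rate r = 0.106/4 per quarter; n is counted in quarters.
With n = 84: PMT = 20,000 / ([(1 − (1+r)^−n)/r]) = €596.27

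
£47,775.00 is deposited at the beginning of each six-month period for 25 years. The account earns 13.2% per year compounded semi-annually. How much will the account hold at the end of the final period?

This is an annuity due: 50 deposits of £47,775.00 at the beginning of each six-month period.
Periodic rate r = 0.132/2 per half-year; n is counted in half-years.
FV = PMT × [((1+r)^n − 1)/r] × (1+r) = 47,775 × [(1+r)^50 − 1] / r × (1+r) = £18,076,748.76

£18,076,748.76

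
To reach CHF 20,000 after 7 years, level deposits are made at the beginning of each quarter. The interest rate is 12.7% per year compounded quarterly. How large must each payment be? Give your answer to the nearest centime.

CHF 439.83

Level annuity due; solve FV = PMT × [((1+r)^n − 1)/r] × (1+r) for PMT.
Periodic rate r = 0.127/4 per quarter; n is counted in quarters.
With n = 28: PMT = 20,000 / ([((1+r)^n − 1)/r] × (1+r)) = CHF 439.83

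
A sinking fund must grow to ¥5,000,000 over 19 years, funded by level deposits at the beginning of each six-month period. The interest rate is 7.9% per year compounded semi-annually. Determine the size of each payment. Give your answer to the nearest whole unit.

Level annuity due; solve FV = PMT × [((1+r)^n − 1)/r] × (1+r) for PMT.
Periodic rate r = 0.079/2 per half-year; n is counted in half-years.
With n = 38: PMT = 5,000,000 / ([((1+r)^n − 1)/r] × (1+r)) = ¥56,573

¥56,573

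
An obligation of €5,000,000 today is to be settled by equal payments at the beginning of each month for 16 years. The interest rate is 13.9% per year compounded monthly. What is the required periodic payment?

€64,298.48

Level annuity due; solve PV = PMT × [(1 − (1+r)^−n)/r] × (1+r) for PMT.
Periodic rate r = 0.139/12 per month; n is counted in months.
With n = 192: PMT = 5,000,000 / ([(1 − (1+r)^−n)/r] × (1+r)) = €64,298.48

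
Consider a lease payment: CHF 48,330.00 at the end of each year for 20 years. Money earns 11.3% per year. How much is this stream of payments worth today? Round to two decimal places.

CHF 377,437.66

This is an ordinary annuity: 20 payments of CHF 48,330.00 at the end of each year.
Periodic rate r = 0.113 per year.
PV = PMT × [(1 − (1+r)^−n)/r] = 48,330 × [1 − (1+r)^−20] / r = CHF 377,437.66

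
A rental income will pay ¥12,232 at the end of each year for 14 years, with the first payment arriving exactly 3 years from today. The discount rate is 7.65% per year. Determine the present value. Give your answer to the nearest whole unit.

¥88,817

Ordinary annuity of 14 payments, first payment at period 3.
Periodic rate r = 0.0765 per year.
The ordinary-annuity PV formula values the stream one period before the first payment (period 2); discount that back 2 periods:
PV₀ = 12,232 × [1 − (1+r)^−14] / r × (1+r)^−2 = ¥88,817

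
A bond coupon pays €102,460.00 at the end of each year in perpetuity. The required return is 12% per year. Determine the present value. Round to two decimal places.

€853,833.33

Periodic rate r = 0.12 per year.
Level perpetuity: PV = PMT / r = 102,460 / (0.12) = €853,833.33.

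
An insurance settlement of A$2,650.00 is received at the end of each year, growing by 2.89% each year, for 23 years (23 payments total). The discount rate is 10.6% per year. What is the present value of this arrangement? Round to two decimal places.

Periodic rate r = 0.106 per year.
Growing ordinary annuity: PV = PMT₁ × [1 − ((1+g)/(1+r))^n] / (r − g) = 2,650 × [1 − ((1+0.0289)/(1+r))^23] / (r − 0.0289) = A$27,848.56.

A$27,848.56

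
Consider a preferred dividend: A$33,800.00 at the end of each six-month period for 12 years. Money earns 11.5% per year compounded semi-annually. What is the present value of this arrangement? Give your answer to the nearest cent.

This is an ordinary annuity: 24 payments of A$33,800.00 at the end of each six-month period.
Periodic rate r = 0.115/2 per half-year; n is counted in half-years.
PV = PMT × [(1 − (1+r)^−n)/r] = 33,800 × [1 − (1+r)^−24] / r = A$434,180.59

A$434,180.59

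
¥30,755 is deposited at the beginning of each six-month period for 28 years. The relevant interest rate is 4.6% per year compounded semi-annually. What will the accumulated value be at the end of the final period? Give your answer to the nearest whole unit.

This is an annuity due: 56 deposits of ¥30,755 at the beginning of each six-month period.
Periodic rate r = 0.046/2 per half-year; n is counted in half-years.
FV = PMT × [((1+r)^n − 1)/r] × (1+r) = 30,755 × [(1+r)^56 − 1] / r × (1+r) = ¥3,519,709

¥3,519,709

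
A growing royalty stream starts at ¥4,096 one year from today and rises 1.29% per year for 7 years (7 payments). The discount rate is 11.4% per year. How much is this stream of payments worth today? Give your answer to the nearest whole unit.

Periodic rate r = 0.114 per year.
Growing ordinary annuity: PV = PMT₁ × [1 − ((1+g)/(1+r))^n] / (r − g) = 4,096 × [1 − ((1+0.0129)/(1+r))^7] / (r − 0.0129) = ¥19,699.

¥19,699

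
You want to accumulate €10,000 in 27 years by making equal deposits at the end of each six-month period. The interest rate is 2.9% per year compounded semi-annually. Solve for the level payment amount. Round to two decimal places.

€123.32

Level ordinary annuity; solve FV = PMT × [((1+r)^n − 1)/r] for PMT.
Periodic rate r = 0.029/2 per half-year; n is counted in half-years.
With n = 54: PMT = 10,000 / ([((1+r)^n − 1)/r]) = €123.32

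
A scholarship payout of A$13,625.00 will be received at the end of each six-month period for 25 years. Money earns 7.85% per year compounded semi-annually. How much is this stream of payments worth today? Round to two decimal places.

This is an ordinary annuity: 50 payments of A$13,625.00 at the end of each six-month period.
Periodic rate r = 0.0785/2 per half-year; n is counted in half-years.
PV = PMT × [(1 − (1+r)^−n)/r] = 13,625 × [1 − (1+r)^−50] / r = A$296,493.58

A$296,493.58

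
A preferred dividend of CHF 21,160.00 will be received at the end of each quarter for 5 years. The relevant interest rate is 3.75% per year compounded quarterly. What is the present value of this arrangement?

CHF 384,257.58

This is an ordinary annuity: 20 payments of CHF 21,160.00 at the end of each quarter.
Periodic rate r = 0.0375/4 per quarter; n is counted in quarters.
PV = PMT × [(1 − (1+r)^−n)/r] = 21,160 × [1 − (1+r)^−20] / r = CHF 384,257.58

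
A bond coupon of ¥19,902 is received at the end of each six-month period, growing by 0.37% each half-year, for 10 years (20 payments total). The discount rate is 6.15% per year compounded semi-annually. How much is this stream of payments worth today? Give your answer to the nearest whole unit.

¥303,493

Periodic rate r = 0.0615/2 per half-year; n is counted in half-years.
Growing ordinary annuity: PV = PMT₁ × [1 − ((1+g)/(1+r))^n] / (r − g) = 19,902 × [1 − ((1+0.0037)/(1+r))^20] / (r − 0.0037) = ¥303,493.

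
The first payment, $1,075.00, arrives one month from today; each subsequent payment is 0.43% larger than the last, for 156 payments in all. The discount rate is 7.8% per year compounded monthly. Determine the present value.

$141,311.08

Periodic rate r = 0.078/12 per month; n is counted in months.
Growing ordinary annuity: PV = PMT₁ × [1 − ((1+g)/(1+r))^n] / (r − g) = 1,075 × [1 − ((1+0.0043)/(1+r))^156] / (r − 0.0043) = $141,311.08.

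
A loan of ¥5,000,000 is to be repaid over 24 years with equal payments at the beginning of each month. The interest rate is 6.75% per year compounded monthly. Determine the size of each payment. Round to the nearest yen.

Level annuity due; solve PV = PMT × [(1 − (1+r)^−n)/r] × (1+r) for PMT.
Periodic rate r = 0.0675/12 per month; n is counted in months.
With n = 288: PMT = 5,000,000 / ([(1 − (1+r)^−n)/r] × (1+r)) = ¥34,907

¥34,907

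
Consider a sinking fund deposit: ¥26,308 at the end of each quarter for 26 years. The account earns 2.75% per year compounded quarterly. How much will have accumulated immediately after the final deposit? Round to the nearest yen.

This is an ordinary annuity: 104 deposits of ¥26,308 at the end of each quarter.
Periodic rate r = 0.0275/4 per quarter; n is counted in quarters.
FV = PMT × [((1+r)^n − 1)/r] = 26,308 × [(1+r)^104 − 1] / r = ¥3,976,589

¥3,976,589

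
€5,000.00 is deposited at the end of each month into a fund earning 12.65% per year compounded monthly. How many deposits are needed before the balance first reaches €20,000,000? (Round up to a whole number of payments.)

360 payments

Periodic rate r = 0.1265/12 per month; n is counted in months.
Ordinary annuity FV: 20,000,000 = 5,000 × [((1+r)^n − 1)/r].
(1+r)^n = 1 + 20,000,000 × r / 5,000, so n = ln(1 + 20,000,000·r/5,000) / ln(1+r) = 359.04.
Round up to a whole number of payments: n = 360.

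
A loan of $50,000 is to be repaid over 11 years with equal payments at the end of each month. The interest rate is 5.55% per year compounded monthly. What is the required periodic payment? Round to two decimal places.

Level ordinary annuity; solve PV = PMT × [(1 − (1+r)^−n)/r] for PMT.
Periodic rate r = 0.0555/12 per month; n is counted in months.
With n = 132: PMT = 50,000 / ([(1 − (1+r)^−n)/r]) = $506.95

$506.95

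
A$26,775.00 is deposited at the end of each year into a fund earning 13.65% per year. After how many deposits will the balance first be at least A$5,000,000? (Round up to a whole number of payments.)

26 payments

Periodic rate r = 0.1365 per year.
Ordinary annuity FV: 5,000,000 = 26,775 × [((1+r)^n − 1)/r].
(1+r)^n = 1 + 5,000,000 × r / 26,775, so n = ln(1 + 5,000,000·r/26,775) / ln(1+r) = 25.61.
Round up to a whole number of payments: n = 26.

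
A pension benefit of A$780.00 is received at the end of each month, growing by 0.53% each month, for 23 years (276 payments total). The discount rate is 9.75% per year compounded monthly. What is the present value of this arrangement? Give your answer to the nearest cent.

A$148,839.62

Periodic rate r = 0.0975/12 per month; n is counted in months.
Growing ordinary annuity: PV = PMT₁ × [1 − ((1+g)/(1+r))^n] / (r − g) = 780 × [1 − ((1+0.0053)/(1+r))^276] / (r − 0.0053) = A$148,839.62.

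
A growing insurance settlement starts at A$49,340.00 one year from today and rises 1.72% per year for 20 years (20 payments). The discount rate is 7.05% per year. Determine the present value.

A$592,380.37

Periodic rate r = 0.0705 per year.
Growing ordinary annuity: PV = PMT₁ × [1 − ((1+g)/(1+r))^n] / (r − g) = 49,340 × [1 − ((1+0.0172)/(1+r))^20] / (r − 0.0172) = A$592,380.37.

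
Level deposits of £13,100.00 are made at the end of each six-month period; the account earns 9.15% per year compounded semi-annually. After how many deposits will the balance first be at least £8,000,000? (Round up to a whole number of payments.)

Periodic rate r = 0.0915/2 per half-year; n is counted in half-years.
Ordinary annuity FV: 8,000,000 = 13,100 × [((1+r)^n − 1)/r].
(1+r)^n = 1 + 8,000,000 × r / 13,100, so n = ln(1 + 8,000,000·r/13,100) / ln(1+r) = 75.23.
Round up to a whole number of payments: n = 76.

76 payments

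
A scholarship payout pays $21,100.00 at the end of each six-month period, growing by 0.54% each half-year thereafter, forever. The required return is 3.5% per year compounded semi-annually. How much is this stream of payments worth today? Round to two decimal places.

Periodic rate r = 0.035/2 per half-year.
Growing perpetuity (Gordon): PV = PMT₁ / (r − g) = 21,100 / (r − 0.0054) = $1,743,801.65.

$1,743,801.65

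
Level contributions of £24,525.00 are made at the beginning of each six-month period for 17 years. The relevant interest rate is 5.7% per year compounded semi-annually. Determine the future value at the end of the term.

£1,415,937.55

This is an annuity due: 34 deposits of £24,525.00 at the beginning of each six-month period.
Periodic rate r = 0.057/2 per half-year; n is counted in half-years.
FV = PMT × [((1+r)^n − 1)/r] × (1+r) = 24,525 × [(1+r)^34 − 1] / r × (1+r) = £1,415,937.55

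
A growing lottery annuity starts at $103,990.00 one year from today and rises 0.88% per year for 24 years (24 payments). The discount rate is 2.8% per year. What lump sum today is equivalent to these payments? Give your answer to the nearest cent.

$1,971,239.93

Periodic rate r = 0.028 per year.
Growing ordinary annuity: PV = PMT₁ × [1 − ((1+g)/(1+r))^n] / (r − g) = 103,990 × [1 − ((1+0.0088)/(1+r))^24] / (r − 0.0088) = $1,971,239.93.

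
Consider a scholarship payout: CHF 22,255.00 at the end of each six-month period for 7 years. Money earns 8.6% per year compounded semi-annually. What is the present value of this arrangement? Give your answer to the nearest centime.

CHF 230,494.08

This is an ordinary annuity: 14 payments of CHF 22,255.00 at the end of each six-month period.
Periodic rate r = 0.086/2 per half-year; n is counted in half-years.
PV = PMT × [(1 − (1+r)^−n)/r] = 22,255 × [1 − (1+r)^−14] / r = CHF 230,494.08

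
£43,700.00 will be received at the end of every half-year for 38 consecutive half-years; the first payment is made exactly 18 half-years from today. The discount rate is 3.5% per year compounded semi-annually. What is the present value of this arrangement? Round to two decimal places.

£897,613.85

Ordinary annuity of 38 payments, first payment at period 18.
Periodic rate r = 0.035/2 per half-year; n is counted in half-years.
The ordinary-annuity PV formula values the stream one period before the first payment (period 17); discount that back 17 periods:
PV₀ = 43,700 × [1 − (1+r)^−38] / r × (1+r)^−17 = £897,613.85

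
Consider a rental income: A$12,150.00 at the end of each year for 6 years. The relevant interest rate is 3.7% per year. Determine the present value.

This is an ordinary annuity: 6 payments of A$12,150.00 at the end of each year.
Periodic rate r = 0.037 per year.
PV = PMT × [(1 − (1+r)^−n)/r] = 12,150 × [1 − (1+r)^−6] / r = A$64,318.75

A$64,318.75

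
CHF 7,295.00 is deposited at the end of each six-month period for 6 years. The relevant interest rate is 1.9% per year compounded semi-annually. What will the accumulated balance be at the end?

CHF 92,261.95

This is an ordinary annuity: 12 deposits of CHF 7,295.00 at the end of each six-month period.
Periodic rate r = 0.019/2 per half-year; n is counted in half-years.
FV = PMT × [((1+r)^n − 1)/r] = 7,295 × [(1+r)^12 − 1] / r = CHF 92,261.95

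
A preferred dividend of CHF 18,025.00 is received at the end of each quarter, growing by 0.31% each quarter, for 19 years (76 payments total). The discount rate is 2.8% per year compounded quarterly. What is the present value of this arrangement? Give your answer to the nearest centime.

Periodic rate r = 0.028/4 per quarter; n is counted in quarters.
Growing ordinary annuity: PV = PMT₁ × [1 − ((1+g)/(1+r))^n] / (r − g) = 18,025 × [1 − ((1+0.0031)/(1+r))^76] / (r − 0.0031) = CHF 1,180,416.57.

CHF 1,180,416.57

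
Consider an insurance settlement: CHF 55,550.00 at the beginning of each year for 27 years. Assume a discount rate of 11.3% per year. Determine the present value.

This is an annuity due: 27 payments of CHF 55,550.00 at the beginning of each year.
Periodic rate r = 0.113 per year.
PV = PMT × [(1 − (1+r)^−n)/r] × (1+r) = 55,550 × [1 − (1+r)^−27] / r × (1+r) = CHF 516,752.88

CHF 516,752.88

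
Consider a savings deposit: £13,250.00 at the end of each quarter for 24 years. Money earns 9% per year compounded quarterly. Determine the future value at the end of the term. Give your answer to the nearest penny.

£4,396,646.02

This is an ordinary annuity: 96 deposits of £13,250.00 at the end of each quarter.
Periodic rate r = 0.09/4 per quarter; n is counted in quarters.
FV = PMT × [((1+r)^n − 1)/r] = 13,250 × [(1+r)^96 − 1] / r = £4,396,646.02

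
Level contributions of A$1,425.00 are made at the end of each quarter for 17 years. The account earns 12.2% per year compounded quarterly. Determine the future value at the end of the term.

This is an ordinary annuity: 68 deposits of A$1,425.00 at the end of each quarter.
Periodic rate r = 0.122/4 per quarter; n is counted in quarters.
FV = PMT × [((1+r)^n − 1)/r] = 1,425 × [(1+r)^68 − 1] / r = A$313,673.69

A$313,673.69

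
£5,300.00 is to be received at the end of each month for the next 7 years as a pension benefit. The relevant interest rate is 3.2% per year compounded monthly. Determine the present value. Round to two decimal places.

£398,387.47

This is an ordinary annuity: 84 payments of £5,300.00 at the end of each month.
Periodic rate r = 0.032/12 per month; n is counted in months.
PV = PMT × [(1 − (1+r)^−n)/r] = 5,300 × [1 − (1+r)^−84] / r = £398,387.47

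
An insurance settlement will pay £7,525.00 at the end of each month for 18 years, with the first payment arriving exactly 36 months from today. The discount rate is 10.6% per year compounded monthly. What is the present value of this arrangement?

£532,491.26

Ordinary annuity of 216 payments, first payment at period 36.
Periodic rate r = 0.106/12 per month; n is counted in months.
The ordinary-annuity PV formula values the stream one period before the first payment (period 35); discount that back 35 periods:
PV₀ = 7,525 × [1 − (1+r)^−216] / r × (1+r)^−35 = £532,491.26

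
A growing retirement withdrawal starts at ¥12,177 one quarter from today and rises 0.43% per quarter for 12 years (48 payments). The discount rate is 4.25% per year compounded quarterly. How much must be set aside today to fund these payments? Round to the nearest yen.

¥500,908

Periodic rate r = 0.0425/4 per quarter; n is counted in quarters.
Growing ordinary annuity: PV = PMT₁ × [1 − ((1+g)/(1+r))^n] / (r − g) = 12,177 × [1 − ((1+0.0043)/(1+r))^48] / (r − 0.0043) = ¥500,908.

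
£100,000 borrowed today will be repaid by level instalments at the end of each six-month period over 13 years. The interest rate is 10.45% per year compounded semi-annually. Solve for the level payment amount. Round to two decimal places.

Level ordinary annuity; solve PV = PMT × [(1 − (1+r)^−n)/r] for PMT.
Periodic rate r = 0.1045/2 per half-year; n is counted in half-years.
With n = 26: PMT = 100,000 / ([(1 − (1+r)^−n)/r]) = £7,118.68

£7,118.68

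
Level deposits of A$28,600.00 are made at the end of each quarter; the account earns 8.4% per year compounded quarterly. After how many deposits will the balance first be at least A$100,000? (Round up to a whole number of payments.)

4 payments

Periodic rate r = 0.084/4 per quarter; n is counted in quarters.
Ordinary annuity FV: 100,000 = 28,600 × [((1+r)^n − 1)/r].
(1+r)^n = 1 + 100,000 × r / 28,600, so n = ln(1 + 100,000·r/28,600) / ln(1+r) = 3.41.
Round up to a whole number of payments: n = 4.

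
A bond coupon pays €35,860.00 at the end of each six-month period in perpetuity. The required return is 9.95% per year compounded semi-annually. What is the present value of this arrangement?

Periodic rate r = 0.0995/2 per half-year.
Level perpetuity: PV = PMT / r = 35,860 / (0.0995/2) = €720,804.02.

€720,804.02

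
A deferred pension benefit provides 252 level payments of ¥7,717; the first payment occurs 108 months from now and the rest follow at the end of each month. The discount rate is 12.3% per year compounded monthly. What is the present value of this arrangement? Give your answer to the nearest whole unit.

Ordinary annuity of 252 payments, first payment at period 108.
Periodic rate r = 0.123/12 per month; n is counted in months.
The ordinary-annuity PV formula values the stream one period before the first payment (period 107); discount that back 107 periods:
PV₀ = 7,717 × [1 − (1+r)^−252] / r × (1+r)^−107 = ¥233,481

¥233,481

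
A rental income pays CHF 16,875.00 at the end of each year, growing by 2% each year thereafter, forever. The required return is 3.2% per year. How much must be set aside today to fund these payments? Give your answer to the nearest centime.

Periodic rate r = 0.032 per year.
Growing perpetuity (Gordon): PV = PMT₁ / (r − g) = 16,875 / (r − 0.02) = CHF 1,406,250.00.

CHF 1,406,250.00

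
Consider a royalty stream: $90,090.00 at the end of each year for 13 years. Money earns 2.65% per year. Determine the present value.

$979,907.10

This is an ordinary annuity: 13 payments of $90,090.00 at the end of each year.
Periodic rate r = 0.0265 per year.
PV = PMT × [(1 − (1+r)^−n)/r] = 90,090 × [1 − (1+r)^−13] / r = $979,907.10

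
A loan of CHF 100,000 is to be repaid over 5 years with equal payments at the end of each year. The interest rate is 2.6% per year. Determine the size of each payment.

Level ordinary annuity; solve PV = PMT × [(1 − (1+r)^−n)/r] for PMT.
Periodic rate r = 0.026 per year.
With n = 5: PMT = 100,000 / ([(1 − (1+r)^−n)/r]) = CHF 21,586.69

CHF 21,586.69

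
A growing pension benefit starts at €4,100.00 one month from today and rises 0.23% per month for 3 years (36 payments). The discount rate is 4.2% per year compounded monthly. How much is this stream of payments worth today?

€144,048.49

Periodic rate r = 0.042/12 per month; n is counted in months.
Growing ordinary annuity: PV = PMT₁ × [1 − ((1+g)/(1+r))^n] / (r − g) = 4,100 × [1 − ((1+0.0023)/(1+r))^36] / (r − 0.0023) = €144,048.49.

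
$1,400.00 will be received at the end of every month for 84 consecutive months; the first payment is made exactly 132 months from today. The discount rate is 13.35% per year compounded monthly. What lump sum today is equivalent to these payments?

Ordinary annuity of 84 payments, first payment at period 132.
Periodic rate r = 0.1335/12 per month; n is counted in months.
The ordinary-annuity PV formula values the stream one period before the first payment (period 131); discount that back 131 periods:
PV₀ = 1,400 × [1 − (1+r)^−84] / r × (1+r)^−131 = $17,876.46

$17,876.46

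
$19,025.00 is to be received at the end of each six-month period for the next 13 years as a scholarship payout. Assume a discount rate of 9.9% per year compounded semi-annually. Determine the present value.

This is an ordinary annuity: 26 payments of $19,025.00 at the end of each six-month period.
Periodic rate r = 0.099/2 per half-year; n is counted in half-years.
PV = PMT × [(1 − (1+r)^−n)/r] = 19,025 × [1 − (1+r)^−26] / r = $274,903.47

$274,903.47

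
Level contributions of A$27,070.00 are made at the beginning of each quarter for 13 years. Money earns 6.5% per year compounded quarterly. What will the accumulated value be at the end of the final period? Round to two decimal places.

A$2,221,477.48

This is an annuity due: 52 deposits of A$27,070.00 at the beginning of each quarter.
Periodic rate r = 0.065/4 per quarter; n is counted in quarters.
FV = PMT × [((1+r)^n − 1)/r] × (1+r) = 27,070 × [(1+r)^52 − 1] / r × (1+r) = A$2,221,477.48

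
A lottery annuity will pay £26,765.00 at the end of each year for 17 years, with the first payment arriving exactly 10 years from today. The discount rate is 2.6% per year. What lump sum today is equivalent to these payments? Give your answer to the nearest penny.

Ordinary annuity of 17 payments, first payment at period 10.
Periodic rate r = 0.026 per year.
The ordinary-annuity PV formula values the stream one period before the first payment (period 9); discount that back 9 periods:
PV₀ = 26,765 × [1 − (1+r)^−17] / r × (1+r)^−9 = £288,929.41

£288,929.41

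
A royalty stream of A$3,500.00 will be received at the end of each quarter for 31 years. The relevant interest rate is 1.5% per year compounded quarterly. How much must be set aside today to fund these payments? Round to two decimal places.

A$346,563.81

This is an ordinary annuity: 124 payments of A$3,500.00 at the end of each quarter.
Periodic rate r = 0.015/4 per quarter; n is counted in quarters.
PV = PMT × [(1 − (1+r)^−n)/r] = 3,500 × [1 − (1+r)^−124] / r = A$346,563.81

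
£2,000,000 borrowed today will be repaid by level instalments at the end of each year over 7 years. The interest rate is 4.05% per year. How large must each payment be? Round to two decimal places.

Level ordinary annuity; solve PV = PMT × [(1 − (1+r)^−n)/r] for PMT.
Periodic rate r = 0.0405 per year.
With n = 7: PMT = 2,000,000 / ([(1 − (1+r)^−n)/r]) = £333,835.20

£333,835.20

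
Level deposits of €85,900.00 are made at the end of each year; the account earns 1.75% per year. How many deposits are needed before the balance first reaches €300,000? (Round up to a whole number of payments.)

4 payments

Periodic rate r = 0.0175 per year.
Ordinary annuity FV: 300,000 = 85,900 × [((1+r)^n − 1)/r].
(1+r)^n = 1 + 300,000 × r / 85,900, so n = ln(1 + 300,000·r/85,900) / ln(1+r) = 3.42.
Round up to a whole number of payments: n = 4.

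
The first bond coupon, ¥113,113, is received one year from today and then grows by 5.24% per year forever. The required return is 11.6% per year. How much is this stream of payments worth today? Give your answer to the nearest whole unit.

Periodic rate r = 0.116 per year.
Growing perpetuity (Gordon): PV = PMT₁ / (r − g) = 113,113 / (r − 0.0524) = ¥1,778,506.

¥1,778,506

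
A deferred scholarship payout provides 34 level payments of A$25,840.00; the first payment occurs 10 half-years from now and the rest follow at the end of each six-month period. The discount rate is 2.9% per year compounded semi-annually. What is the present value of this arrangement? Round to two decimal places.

Ordinary annuity of 34 payments, first payment at period 10.
Periodic rate r = 0.029/2 per half-year; n is counted in half-years.
The ordinary-annuity PV formula values the stream one period before the first payment (period 9); discount that back 9 periods:
PV₀ = 25,840 × [1 − (1+r)^−34] / r × (1+r)^−9 = A$605,919.42

A$605,919.42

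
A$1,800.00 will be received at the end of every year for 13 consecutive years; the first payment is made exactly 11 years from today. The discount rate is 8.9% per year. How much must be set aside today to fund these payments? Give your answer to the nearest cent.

Ordinary annuity of 13 payments, first payment at period 11.
Periodic rate r = 0.089 per year.
The ordinary-annuity PV formula values the stream one period before the first payment (period 10); discount that back 10 periods:
PV₀ = 1,800 × [1 − (1+r)^−13] / r × (1+r)^−10 = A$5,775.87

A$5,775.87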